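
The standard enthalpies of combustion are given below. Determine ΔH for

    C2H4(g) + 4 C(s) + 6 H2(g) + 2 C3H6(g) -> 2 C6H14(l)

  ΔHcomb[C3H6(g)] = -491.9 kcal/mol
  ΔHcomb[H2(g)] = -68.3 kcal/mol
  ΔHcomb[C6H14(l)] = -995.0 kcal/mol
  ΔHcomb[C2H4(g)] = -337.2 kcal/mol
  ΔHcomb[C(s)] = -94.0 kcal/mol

ΔH = -116.8 kcal/mol

With combustion enthalpies, reactants minus products:
= [1·(-337.2) + 4·(-94.0) + 6·(-68.3) + 2·(-491.9)] − [2·(-995.0)]
= -116.8 kcal/mol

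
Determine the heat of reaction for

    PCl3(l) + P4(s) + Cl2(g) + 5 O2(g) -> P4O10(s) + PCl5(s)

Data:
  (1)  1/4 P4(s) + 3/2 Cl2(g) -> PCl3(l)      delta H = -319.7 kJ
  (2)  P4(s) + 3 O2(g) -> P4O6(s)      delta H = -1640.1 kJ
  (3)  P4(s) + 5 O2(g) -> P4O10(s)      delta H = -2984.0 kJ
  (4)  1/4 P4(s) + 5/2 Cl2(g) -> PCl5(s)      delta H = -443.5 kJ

(1) reversed: +319.7 kJ
(2): not needed.
(3) as written: -2984.0 kJ
(4) as written: -443.5 kJ
delta H = (+319.7) + (-2984.0) + (-443.5) = -3107.8 kJ

delta H = -3107.8 kJ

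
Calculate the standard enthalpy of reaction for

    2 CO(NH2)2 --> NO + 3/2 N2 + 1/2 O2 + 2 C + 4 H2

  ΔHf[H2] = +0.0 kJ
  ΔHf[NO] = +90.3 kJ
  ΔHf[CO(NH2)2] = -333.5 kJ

ΔHrxn = 757.3 kJ

Products: 1·(+90.3) + 3/2·(+0.0) + 1/2·(+0.0) + 2·(+0.0) + 4·(+0.0) = +90.3
Reactants: 2·(-333.5) = -667.0
ΔHrxn = (+90.3) − (-667.0) = 757.3 kJ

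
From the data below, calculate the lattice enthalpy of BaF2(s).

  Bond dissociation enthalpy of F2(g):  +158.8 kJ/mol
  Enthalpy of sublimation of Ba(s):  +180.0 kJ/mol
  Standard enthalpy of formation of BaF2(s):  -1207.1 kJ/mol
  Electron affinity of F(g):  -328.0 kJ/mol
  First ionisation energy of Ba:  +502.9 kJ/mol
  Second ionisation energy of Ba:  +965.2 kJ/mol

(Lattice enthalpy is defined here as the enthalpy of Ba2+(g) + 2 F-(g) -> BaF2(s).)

U = -2358.0 kJ/mol

ΔHf° = 1·ΔHsub + 1·(ΣIE) + 1·D(F2) + 2·EA + U
-1207.1 = 1·(+180.0) + 1·(+1468.1) + 1·(+158.8) + 2·(-328.0) + U
U = -1207.1 − (+1150.9) = -2358.0 kJ/mol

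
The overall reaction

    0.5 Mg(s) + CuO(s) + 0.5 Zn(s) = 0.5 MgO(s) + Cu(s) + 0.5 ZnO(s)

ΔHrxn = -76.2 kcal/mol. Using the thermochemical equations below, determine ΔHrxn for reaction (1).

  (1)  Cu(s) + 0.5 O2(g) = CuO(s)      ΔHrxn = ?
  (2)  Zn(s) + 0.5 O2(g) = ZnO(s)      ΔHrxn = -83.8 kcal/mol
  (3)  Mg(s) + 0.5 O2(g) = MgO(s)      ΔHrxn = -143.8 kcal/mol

(1) reversed (reverse to put CuO(s) on the reactant side): contributes −x
(2) × 1/2 (scale by 1/2 for the 1/2 ZnO(s)): (1/2)·(-83.8) = -41.9 kcal/mol
(3) × 1/2 (scale by 1/2 for the 1/2 MgO(s)): (1/2)·(-143.8) = -71.9 kcal/mol
-76.2 = (-41.9) + (-71.9) − x
x = (-76.2 − (-113.8)) / (-1) = -37.6 kcal/mol

ΔHrxn = -37.6 kcal/mol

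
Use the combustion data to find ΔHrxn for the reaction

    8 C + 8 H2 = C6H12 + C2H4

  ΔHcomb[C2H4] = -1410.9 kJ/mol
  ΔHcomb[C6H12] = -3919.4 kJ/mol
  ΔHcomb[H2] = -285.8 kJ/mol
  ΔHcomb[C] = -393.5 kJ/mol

ΔHrxn = -104.1 kJ/mol

With combustion enthalpies, reactants minus products:
= [8·(-393.5) + 8·(-285.8)] − [1·(-3919.4) + 1·(-1410.9)]
= -104.1 kJ/mol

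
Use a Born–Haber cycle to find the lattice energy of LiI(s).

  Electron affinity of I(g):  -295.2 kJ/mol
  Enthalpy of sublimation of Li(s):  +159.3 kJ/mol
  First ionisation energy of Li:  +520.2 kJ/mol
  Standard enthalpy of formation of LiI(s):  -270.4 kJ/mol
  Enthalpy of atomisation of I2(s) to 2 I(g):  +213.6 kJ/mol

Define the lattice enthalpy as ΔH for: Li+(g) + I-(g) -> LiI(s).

U = -761.5 kJ/mol

ΔHf° = 1·ΔHsub + 1·(ΣIE) + 1/2·D(I2) + 1·EA + U
-270.4 = 1·(+159.3) + 1·(+520.2) + 1/2·(+213.6) + 1·(-295.2) + U
U = -270.4 − (+491.1) = -761.5 kJ/mol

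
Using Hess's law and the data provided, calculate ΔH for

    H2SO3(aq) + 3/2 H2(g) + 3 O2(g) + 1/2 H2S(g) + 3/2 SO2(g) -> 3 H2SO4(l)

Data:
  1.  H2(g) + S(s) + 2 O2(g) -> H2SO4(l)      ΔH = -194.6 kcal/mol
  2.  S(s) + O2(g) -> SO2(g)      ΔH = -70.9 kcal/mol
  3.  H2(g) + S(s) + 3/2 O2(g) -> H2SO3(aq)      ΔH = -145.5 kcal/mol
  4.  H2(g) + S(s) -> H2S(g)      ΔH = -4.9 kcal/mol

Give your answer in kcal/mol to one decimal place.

ΔH = -329.5 kcal/mol

eq. 1 × 3: (3)·(-194.6) = -583.8 kcal/mol
eq. 2 reversed and × 3/2: (-3/2)·(-70.9) = +106.35 kcal/mol
eq. 3 reversed: +145.5 kcal/mol
eq. 4 reversed and × 1/2: (-1/2)·(-4.9) = +2.45 kcal/mol
By Hess's law, ΔH = (3)·(-194.6) + (-3/2)·(-70.9) + (-1)·(-145.5) + (-1/2)·(-4.9) = -329.5 kcal/mol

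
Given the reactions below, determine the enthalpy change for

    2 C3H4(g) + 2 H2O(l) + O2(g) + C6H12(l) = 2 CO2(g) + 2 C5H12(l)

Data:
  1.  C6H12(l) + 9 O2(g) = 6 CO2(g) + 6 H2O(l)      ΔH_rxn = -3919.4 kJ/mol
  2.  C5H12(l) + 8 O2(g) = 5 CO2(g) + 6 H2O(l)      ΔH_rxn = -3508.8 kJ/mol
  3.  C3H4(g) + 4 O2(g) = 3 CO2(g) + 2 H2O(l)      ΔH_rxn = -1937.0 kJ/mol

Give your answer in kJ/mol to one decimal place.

ΔH_rxn = -775.8 kJ/mol

eq. 1 as written (C6H12(l) already on the reactant side): -3919.4 kJ/mol
eq. 2 reversed and × 2 (C5H12(l) must end up as a product; ×2 to match 2 C5H12(l) in the target): (-2)·(-3508.8) = +7017.6 kJ/mol
eq. 3 × 2 (scale by 2 for the 2 C3H4(g)): (2)·(-1937.0) = -3874.0 kJ/mol
Combining the equations, ΔH_rxn = (1)·(-3919.4) + (-2)·(-3508.8) + (2)·(-1937.0) = -775.8 kJ/mol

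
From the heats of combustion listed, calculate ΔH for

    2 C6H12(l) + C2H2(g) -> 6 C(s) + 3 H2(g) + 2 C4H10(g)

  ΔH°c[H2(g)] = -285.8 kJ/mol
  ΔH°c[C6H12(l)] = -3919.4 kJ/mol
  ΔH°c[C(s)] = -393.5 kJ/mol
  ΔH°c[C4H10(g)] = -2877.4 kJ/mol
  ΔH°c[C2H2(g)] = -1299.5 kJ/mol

ΔH = -165.1 kJ/mol

Using ΔH = Σ nΔHc°(reactants) − Σ nΔHc°(products):
= [2·(-3919.4) + 1·(-1299.5)] − [6·(-393.5) + 3·(-285.8) + 2·(-2877.4)]
= -165.1 kJ/mol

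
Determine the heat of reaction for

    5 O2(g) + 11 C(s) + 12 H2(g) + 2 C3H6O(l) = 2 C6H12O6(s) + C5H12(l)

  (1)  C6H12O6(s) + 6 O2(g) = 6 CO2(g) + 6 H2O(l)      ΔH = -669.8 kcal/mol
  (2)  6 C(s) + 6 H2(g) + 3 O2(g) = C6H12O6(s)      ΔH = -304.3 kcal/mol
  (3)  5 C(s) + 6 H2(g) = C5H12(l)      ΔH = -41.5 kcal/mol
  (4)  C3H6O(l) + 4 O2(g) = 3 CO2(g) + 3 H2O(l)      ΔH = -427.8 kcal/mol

(1) reversed: +669.8 kcal/mol
(2) as written: -304.3 kcal/mol
(3) as written (C5H12(l) already on the product side): -41.5 kcal/mol
(4) × 2 (×2 to match 2 C3H6O(l) in the target): (2)·(-427.8) = -855.6 kcal/mol
ΔH = (+669.8) + (-304.3) + (-41.5) + (-855.6) = -531.6 kcal/mol

ΔH = -531.6 kcal/mol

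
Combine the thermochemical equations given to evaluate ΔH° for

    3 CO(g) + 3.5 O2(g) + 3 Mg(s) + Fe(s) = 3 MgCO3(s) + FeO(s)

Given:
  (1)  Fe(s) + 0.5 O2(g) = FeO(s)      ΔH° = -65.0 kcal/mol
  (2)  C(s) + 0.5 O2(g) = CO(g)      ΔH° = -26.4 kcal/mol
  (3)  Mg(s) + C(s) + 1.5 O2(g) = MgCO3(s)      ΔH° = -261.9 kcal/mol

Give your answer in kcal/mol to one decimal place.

ΔH° = -771.5 kcal/mol

(1) as written: -65.0 kcal/mol
(2) reversed and × 3: (-3)·(-26.4) = +79.2 kcal/mol
(3) × 3: (3)·(-261.9) = -785.7 kcal/mol
ΔH° = (1)·(-65.0) + (-3)·(-26.4) + (3)·(-261.9) = -771.5 kcal/mol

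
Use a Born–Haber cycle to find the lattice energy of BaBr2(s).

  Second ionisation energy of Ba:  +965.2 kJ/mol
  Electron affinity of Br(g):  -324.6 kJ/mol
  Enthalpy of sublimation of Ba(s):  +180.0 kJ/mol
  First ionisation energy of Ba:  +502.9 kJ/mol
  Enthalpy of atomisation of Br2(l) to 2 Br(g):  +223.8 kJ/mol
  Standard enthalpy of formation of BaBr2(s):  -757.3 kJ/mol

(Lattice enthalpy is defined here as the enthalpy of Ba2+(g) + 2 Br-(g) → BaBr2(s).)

ΔHf° = 1·ΔHsub + 1·(ΣIE) + 1·D(Br2) + 2·EA + U
-757.3 = 1·(+180.0) + 1·(+1468.1) + 1·(+223.8) + 2·(-324.6) + U
U = -757.3 − (+1222.7) = -1980.0 kJ/mol

U = -1980.0 kJ/mol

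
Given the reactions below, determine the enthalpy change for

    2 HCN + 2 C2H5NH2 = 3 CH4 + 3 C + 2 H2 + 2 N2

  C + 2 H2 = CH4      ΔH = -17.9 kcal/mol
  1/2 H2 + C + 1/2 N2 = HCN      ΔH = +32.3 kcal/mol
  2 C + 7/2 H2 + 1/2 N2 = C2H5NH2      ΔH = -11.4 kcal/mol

equation 1 × 3: (3)·(-17.9) = -53.7 kcal/mol
equation 2 reversed and × 2: (-2)·(+32.3) = -64.6 kcal/mol
equation 3 reversed and × 2: (-2)·(-11.4) = +22.8 kcal/mol
Since enthalpy is a state function, ΔH = (-53.7) + (-64.6) + (+22.8) = -95.5 kcal/mol

ΔH = -95.5 kcal/mol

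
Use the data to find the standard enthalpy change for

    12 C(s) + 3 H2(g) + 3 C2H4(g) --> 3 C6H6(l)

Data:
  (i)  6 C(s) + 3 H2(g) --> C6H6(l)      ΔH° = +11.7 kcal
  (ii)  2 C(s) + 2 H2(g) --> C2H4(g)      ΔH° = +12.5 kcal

(i) × 3 (×3 to match 3 C6H6(l) in the target): (3)·(+11.7) = +35.1 kcal
(ii) reversed and × 3 (reverse to put C2H4(g) on the reactant side; ×3 to match 3 C2H4(g) in the target): (-3)·(+12.5) = -37.5 kcal
ΔH° = (3)·(+11.7) + (-3)·(+12.5) = -2.4 kcal

ΔH° = -2.4 kcal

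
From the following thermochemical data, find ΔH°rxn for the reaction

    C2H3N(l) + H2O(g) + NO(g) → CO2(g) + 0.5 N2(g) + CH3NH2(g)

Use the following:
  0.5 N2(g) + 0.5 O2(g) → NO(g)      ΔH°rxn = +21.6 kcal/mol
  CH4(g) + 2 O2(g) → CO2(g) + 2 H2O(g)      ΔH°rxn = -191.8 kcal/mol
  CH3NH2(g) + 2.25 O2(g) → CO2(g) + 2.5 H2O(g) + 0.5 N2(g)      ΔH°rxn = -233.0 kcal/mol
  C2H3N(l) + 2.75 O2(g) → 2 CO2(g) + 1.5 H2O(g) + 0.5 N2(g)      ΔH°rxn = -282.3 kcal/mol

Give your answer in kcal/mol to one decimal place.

equation 1 reversed: -21.6 kcal/mol
equation 2: not needed.
equation 3 reversed: +233.0 kcal/mol
equation 4 as written: -282.3 kcal/mol
Combining the equations, ΔH°rxn = (-1)·(+21.6) + (-1)·(-233.0) + (1)·(-282.3) = -70.9 kcal/mol

ΔH°rxn = -70.9 kcal/mol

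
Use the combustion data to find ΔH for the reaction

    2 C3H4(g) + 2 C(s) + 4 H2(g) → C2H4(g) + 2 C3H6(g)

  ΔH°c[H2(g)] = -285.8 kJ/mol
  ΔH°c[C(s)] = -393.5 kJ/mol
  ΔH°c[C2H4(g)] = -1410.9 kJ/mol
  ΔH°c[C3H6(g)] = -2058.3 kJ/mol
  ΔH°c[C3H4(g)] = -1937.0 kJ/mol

With combustion enthalpies, reactants minus products:
= [2·(-1937.0) + 2·(-393.5) + 4·(-285.8)] − [1·(-1410.9) + 2·(-2058.3)]
= -276.7 kJ/mol

ΔH = -276.7 kJ/mol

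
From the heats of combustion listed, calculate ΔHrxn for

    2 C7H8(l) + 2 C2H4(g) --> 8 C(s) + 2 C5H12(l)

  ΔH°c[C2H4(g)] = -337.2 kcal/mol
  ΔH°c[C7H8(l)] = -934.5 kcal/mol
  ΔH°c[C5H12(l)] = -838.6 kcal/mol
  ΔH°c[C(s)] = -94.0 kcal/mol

ΔHrxn = -114.2 kcal/mol

Using ΔH = Σ nΔHc°(reactants) − Σ nΔHc°(products):
= [2·(-934.5) + 2·(-337.2)] − [8·(-94.0) + 2·(-838.6)]
= -114.2 kcal/mol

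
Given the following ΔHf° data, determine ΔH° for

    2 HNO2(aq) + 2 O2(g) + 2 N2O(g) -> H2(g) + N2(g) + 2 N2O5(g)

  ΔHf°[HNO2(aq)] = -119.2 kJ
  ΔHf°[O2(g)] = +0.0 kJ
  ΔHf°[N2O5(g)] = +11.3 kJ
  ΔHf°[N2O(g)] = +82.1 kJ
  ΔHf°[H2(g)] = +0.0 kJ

ΔH° = 96.8 kJ

ΔH°rxn = Σ nΔHf°(products) − Σ nΔHf°(reactants).
Products: 1·(+0.0) + 1·(+0.0) + 2·(+11.3) = +22.6
Reactants: 2·(-119.2) + 2·(+0.0) + 2·(+82.1) = -74.2
ΔH° = (+22.6) − (-74.2) = 96.8 kJ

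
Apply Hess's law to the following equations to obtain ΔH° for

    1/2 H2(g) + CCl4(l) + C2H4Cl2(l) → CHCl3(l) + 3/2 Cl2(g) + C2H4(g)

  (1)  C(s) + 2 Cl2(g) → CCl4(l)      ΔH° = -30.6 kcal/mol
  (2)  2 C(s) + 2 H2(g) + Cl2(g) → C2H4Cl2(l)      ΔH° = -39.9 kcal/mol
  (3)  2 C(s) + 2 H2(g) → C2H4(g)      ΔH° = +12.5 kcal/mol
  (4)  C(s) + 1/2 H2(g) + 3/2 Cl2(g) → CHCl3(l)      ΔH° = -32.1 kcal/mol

ΔH° = 50.9 kcal/mol

(1) reversed (reverse to put CCl4(l) on the reactant side): +30.6 kcal/mol
(2) reversed (C2H4Cl2(l) must end up as a reactant): +39.9 kcal/mol
(3) as written (C2H4(g) already on the product side): +12.5 kcal/mol
(4) as written (CHCl3(l) already on the product side): -32.1 kcal/mol
Summing the manipulated equations, ΔH° = (+30.6) + (+39.9) + (+12.5) + (-32.1) = 50.9 kcal/mol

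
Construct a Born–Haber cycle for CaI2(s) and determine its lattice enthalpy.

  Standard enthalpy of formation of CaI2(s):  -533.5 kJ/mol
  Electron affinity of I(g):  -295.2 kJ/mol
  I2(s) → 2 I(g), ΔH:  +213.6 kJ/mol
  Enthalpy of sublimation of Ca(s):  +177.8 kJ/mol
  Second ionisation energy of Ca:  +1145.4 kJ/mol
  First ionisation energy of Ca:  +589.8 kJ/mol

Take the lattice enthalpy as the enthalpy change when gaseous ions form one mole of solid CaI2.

ΔHf° = 1·ΔHsub + 1·(ΣIE) + 1·D(I2) + 2·EA + U
-533.5 = 1·(+177.8) + 1·(+1735.2) + 1·(+213.6) + 2·(-295.2) + U
U = -533.5 − (+1536.2) = -2069.7 kJ/mol

U = -2069.7 kJ/mol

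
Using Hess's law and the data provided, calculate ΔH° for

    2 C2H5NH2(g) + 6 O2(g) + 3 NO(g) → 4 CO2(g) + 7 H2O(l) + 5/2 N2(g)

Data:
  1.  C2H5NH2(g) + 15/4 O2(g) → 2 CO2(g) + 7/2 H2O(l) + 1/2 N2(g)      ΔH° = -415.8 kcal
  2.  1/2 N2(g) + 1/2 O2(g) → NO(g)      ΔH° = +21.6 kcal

eq. 1 × 2 (×2 to match 2 C2H5NH2(g) in the target): (2)·(-415.8) = -831.6 kcal
eq. 2 reversed and × 3 (NO(g) must end up as a reactant; ×3 to match 3 NO(g) in the target): (-3)·(+21.6) = -64.8 kcal
ΔH° = (-831.6) + (-64.8) = -896.4 kcal

ΔH° = -896.4 kcal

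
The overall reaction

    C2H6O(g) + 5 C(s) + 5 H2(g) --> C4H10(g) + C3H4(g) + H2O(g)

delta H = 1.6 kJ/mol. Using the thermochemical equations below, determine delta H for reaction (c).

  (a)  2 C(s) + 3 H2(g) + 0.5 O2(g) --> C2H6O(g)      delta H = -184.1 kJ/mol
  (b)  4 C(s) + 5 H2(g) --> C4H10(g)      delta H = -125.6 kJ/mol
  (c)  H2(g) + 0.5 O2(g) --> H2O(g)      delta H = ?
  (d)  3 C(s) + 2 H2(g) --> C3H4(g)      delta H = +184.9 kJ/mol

delta H = -241.8 kJ/mol

(a) reversed (C2H6O(g) must end up as a reactant): +184.1 kJ/mol
(b) as written (C4H10(g) already on the product side): -125.6 kJ/mol
(c) as written (H2O(g) already on the product side): contributes x
(d) as written (C3H4(g) already on the product side): +184.9 kJ/mol
+1.6 = (+184.1) + (-125.6) + (+184.9) + x
x = (+1.6 − (+243.4)) / (1) = -241.8 kJ/mol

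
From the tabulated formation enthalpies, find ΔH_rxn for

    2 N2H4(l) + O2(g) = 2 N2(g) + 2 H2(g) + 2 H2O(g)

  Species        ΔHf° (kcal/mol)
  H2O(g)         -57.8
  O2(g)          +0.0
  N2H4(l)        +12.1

ΔH_rxn = -139.8 kcal/mol

Products: 2·(+0.0) + 2·(+0.0) + 2·(-57.8) = -115.6
Reactants: 2·(+12.1) + 1·(+0.0) = +24.2
ΔH_rxn = (-115.6) − (+24.2) = -139.8 kcal/mol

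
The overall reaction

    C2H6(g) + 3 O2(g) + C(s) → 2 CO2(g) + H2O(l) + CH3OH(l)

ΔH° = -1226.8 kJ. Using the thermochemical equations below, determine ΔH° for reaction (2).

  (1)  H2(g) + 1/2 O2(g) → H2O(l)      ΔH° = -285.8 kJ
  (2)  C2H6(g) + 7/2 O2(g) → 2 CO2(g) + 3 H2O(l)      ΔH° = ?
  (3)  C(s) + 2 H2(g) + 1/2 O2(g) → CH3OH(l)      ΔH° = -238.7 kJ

(1) reversed and × 2: (-2)·(-285.8) = +571.6 kJ
(2) as written (C2H6(g) already on the reactant side): contributes x
(3) as written (CH3OH(l) already on the product side): -238.7 kJ
-1226.8 = (+571.6) + (-238.7) + x
x = (-1226.8 − (+332.9)) / (1) = -1559.7 kJ

ΔH° = -1559.7 kJ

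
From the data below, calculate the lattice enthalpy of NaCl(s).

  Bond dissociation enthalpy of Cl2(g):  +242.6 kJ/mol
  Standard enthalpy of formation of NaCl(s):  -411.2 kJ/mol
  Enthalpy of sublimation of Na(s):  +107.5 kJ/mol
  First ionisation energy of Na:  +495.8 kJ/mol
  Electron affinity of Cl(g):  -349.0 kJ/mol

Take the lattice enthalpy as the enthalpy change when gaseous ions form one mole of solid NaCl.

U = -786.8 kJ/mol

ΔHf° = 1·ΔHsub + 1·(ΣIE) + 1/2·D(Cl2) + 1·EA + U
-411.2 = 1·(+107.5) + 1·(+495.8) + 1/2·(+242.6) + 1·(-349.0) + U
U = -411.2 − (+375.6) = -786.8 kJ/mol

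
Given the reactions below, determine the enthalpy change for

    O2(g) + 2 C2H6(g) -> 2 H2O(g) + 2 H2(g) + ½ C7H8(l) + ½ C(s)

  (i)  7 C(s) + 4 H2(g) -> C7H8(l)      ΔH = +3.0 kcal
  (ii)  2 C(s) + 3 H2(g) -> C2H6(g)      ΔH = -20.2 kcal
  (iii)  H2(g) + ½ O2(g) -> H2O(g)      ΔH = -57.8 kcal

(i) × 1/2 (scale by 1/2 for the 1/2 C7H8(l)): (1/2)·(+3.0) = +1.5 kcal
(ii) reversed and × 2 (C2H6(g) must end up as a reactant; ×2 to match 2 C2H6(g) in the target): (-2)·(-20.2) = +40.4 kcal
(iii) × 2 (×2 to match 2 H2O(g) in the target): (2)·(-57.8) = -115.6 kcal
Combining the equations, ΔH = (+1.5) + (+40.4) + (-115.6) = -73.7 kcal

ΔH = -73.7 kcal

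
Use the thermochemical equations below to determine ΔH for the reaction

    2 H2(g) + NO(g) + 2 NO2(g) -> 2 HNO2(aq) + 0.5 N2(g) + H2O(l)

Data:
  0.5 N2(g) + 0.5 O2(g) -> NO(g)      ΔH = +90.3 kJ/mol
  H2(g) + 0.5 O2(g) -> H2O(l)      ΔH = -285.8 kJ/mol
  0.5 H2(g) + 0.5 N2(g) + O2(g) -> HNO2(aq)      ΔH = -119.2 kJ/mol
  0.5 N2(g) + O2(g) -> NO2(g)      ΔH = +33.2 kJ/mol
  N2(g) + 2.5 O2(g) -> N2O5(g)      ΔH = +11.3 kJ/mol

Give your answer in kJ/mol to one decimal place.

ΔH = -680.9 kJ/mol

equation 1 reversed (NO(g) must end up as a reactant): -90.3 kJ/mol
equation 2 as written (H2O(l) already on the product side): -285.8 kJ/mol
equation 3 × 2 (×2 to match 2 HNO2(aq) in the target): (2)·(-119.2) = -238.4 kJ/mol
equation 4 reversed and × 2 (NO2(g) must end up as a reactant; ×2 to match 2 NO2(g) in the target): (-2)·(+33.2) = -66.4 kJ/mol
equation 5: not needed (N2O5(g) appears nowhere else).
Combining the equations, ΔH = (-90.3) + (-285.8) + (-238.4) + (-66.4) = -680.9 kJ/mol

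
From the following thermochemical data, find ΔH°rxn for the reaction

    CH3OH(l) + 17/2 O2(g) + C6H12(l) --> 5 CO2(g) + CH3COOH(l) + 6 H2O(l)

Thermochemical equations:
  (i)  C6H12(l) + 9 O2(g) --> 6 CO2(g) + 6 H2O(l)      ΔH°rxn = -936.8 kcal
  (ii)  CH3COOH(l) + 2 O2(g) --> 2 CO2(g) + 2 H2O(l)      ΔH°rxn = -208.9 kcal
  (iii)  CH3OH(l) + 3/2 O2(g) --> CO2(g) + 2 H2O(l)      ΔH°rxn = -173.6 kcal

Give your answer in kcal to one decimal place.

ΔH°rxn = -901.5 kcal

(i) as written (C6H12(l) already on the reactant side): -936.8 kcal
(ii) reversed (reverse to put CH3COOH(l) on the product side): +208.9 kcal
(iii) as written (CH3OH(l) already on the reactant side): -173.6 kcal
ΔH°rxn = (1)·(-936.8) + (-1)·(-208.9) + (1)·(-173.6) = -901.5 kcal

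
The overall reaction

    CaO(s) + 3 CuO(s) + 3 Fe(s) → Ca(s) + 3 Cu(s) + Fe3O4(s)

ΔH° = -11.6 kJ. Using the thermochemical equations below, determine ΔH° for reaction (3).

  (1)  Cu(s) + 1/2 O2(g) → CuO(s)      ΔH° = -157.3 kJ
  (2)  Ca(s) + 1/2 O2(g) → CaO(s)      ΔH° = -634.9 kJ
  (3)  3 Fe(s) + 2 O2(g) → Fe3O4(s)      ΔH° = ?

(1) reversed and × 3: (-3)·(-157.3) = +471.9 kJ
(2) reversed: +634.9 kJ
(3) as written: contributes x
-11.6 = (+471.9) + (+634.9) + x
x = (-11.6 − (+1106.8)) / (1) = -1118.4 kJ

ΔH° = -1118.4 kJ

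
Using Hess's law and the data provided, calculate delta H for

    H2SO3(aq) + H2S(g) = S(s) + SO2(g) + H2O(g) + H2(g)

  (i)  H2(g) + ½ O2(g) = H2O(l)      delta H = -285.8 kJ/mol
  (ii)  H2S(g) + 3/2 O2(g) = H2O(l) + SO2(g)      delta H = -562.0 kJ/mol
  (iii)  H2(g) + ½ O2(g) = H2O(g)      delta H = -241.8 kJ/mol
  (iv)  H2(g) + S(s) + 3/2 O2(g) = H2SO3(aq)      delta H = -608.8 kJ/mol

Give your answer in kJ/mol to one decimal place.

delta H = 90.8 kJ/mol

(i) reversed: +285.8 kJ/mol
(ii) as written (H2S(g) already on the reactant side): -562.0 kJ/mol
(iii) as written (H2O(g) already on the product side): -241.8 kJ/mol
(iv) reversed (reverse to put H2SO3(aq) on the reactant side): +608.8 kJ/mol
By Hess's law, delta H = (+285.8) + (-562.0) + (-241.8) + (+608.8) = 90.8 kJ/mol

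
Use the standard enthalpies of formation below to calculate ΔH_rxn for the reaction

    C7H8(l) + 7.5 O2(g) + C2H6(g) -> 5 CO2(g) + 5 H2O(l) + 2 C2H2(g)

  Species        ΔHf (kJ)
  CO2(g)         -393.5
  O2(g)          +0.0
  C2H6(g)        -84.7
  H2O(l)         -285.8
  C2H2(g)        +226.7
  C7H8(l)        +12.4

ΔH°rxn = Σ nΔHf°(products) − Σ nΔHf°(reactants).
Products: 5·(-393.5) + 5·(-285.8) + 2·(+226.7) = -2943.1
Reactants: 1·(+12.4) + 15/2·(+0.0) + 1·(-84.7) = -72.3
ΔH_rxn = (-2943.1) − (-72.3) = -2870.8 kJ

ΔH_rxn = -2870.8 kJ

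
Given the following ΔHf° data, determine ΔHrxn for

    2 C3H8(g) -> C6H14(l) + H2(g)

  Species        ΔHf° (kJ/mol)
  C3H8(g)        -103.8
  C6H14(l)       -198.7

ΔHrxn = 8.9 kJ/mol

ΔH°rxn = Σ nΔHf°(products) − Σ nΔHf°(reactants).
Products: 1·(-198.7) + 1·(+0.0) = -198.7
Reactants: 2·(-103.8) = -207.6
ΔHrxn = (-198.7) − (-207.6) = 8.9 kJ/mol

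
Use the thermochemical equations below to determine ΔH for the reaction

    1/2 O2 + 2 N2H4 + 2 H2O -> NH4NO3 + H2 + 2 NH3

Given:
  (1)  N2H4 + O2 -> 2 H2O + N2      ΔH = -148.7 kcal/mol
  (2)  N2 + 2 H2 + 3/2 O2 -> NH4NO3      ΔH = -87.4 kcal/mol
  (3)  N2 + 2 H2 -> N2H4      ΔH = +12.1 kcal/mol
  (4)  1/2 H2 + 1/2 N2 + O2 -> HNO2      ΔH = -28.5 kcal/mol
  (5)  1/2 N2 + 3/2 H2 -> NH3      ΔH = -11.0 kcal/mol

(1) reversed: +148.7 kcal/mol
(2) as written: -87.4 kcal/mol
(3) reversed and × 3: (-3)·(+12.1) = -36.3 kcal/mol
(4): not needed.
(5) × 2: (2)·(-11.0) = -22.0 kcal/mol
Summing the manipulated equations, ΔH = (-1)·(-148.7) + (1)·(-87.4) + (-3)·(+12.1) + (2)·(-11.0) = 3.0 kcal/mol

ΔH = 3.0 kcal/mol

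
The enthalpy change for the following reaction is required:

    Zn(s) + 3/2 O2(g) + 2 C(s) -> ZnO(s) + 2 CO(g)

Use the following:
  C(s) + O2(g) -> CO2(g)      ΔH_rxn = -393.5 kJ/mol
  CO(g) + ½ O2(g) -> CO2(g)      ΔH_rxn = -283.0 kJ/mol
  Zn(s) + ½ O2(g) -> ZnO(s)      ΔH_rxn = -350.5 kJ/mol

equation 1 × 2 (×2 to match 2 C(s) in the target): (2)·(-393.5) = -787.0 kJ/mol
equation 2 reversed and × 2 (reverse to put CO(g) on the product side; scale by 2 for the 2 CO(g)): (-2)·(-283.0) = +566.0 kJ/mol
equation 3 as written (ZnO(s) already on the product side): -350.5 kJ/mol
Summing the manipulated equations, ΔH_rxn = (2)·(-393.5) + (-2)·(-283.0) + (1)·(-350.5) = -571.5 kJ/mol

ΔH_rxn = -571.5 kJ/mol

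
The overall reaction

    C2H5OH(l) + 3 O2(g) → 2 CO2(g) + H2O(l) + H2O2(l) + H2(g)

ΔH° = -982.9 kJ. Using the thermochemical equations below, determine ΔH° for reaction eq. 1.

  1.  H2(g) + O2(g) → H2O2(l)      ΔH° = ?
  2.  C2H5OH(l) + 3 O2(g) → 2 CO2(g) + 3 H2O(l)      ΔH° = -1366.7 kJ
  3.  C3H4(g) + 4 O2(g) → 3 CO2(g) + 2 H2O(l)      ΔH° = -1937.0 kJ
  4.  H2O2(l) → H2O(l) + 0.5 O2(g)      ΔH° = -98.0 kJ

ΔH° = -187.8 kJ

eq. 1 reversed (reverse to put H2(g) on the product side): contributes −x
eq. 2 as written (C2H5OH(l) already on the reactant side): -1366.7 kJ
eq. 3: not needed (C3H4(g) appears nowhere else).
eq. 4 reversed and × 2: (-2)·(-98.0) = +196.0 kJ
-982.9 = (-1366.7) + (+196.0) − x
x = (-982.9 − (-1170.7)) / (-1) = -187.8 kJ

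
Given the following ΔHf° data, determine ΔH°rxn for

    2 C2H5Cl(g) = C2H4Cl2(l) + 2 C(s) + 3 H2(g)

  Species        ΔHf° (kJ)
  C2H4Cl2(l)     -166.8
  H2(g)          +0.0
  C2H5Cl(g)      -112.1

ΔH°rxn = 57.4 kJ

ΔH°rxn = Σ nΔHf°(products) − Σ nΔHf°(reactants).
Products: 1·(-166.8) + 2·(+0.0) + 3·(+0.0) = -166.8
Reactants: 2·(-112.1) = -224.2
ΔH°rxn = (-166.8) − (-224.2) = 57.4 kJ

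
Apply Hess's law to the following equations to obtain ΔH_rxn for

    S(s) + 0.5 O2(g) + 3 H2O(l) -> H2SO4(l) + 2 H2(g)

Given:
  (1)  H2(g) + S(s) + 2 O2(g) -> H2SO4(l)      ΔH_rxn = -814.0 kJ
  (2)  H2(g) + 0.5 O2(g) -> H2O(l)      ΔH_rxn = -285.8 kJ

(1) as written (H2SO4(l) already on the product side): -814.0 kJ
(2) reversed and × 3 (reverse to put H2O(l) on the reactant side; ×3 to match 3 H2O(l) in the target): (-3)·(-285.8) = +857.4 kJ
Summing the manipulated equations, ΔH_rxn = (-814.0) + (+857.4) = 43.4 kJ

ΔH_rxn = 43.4 kJ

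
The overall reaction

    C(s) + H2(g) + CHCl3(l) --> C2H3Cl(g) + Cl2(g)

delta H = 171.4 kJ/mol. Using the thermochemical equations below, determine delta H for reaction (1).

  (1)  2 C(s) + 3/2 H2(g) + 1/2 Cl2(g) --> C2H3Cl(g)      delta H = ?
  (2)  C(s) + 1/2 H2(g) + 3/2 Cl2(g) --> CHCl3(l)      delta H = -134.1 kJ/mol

(1) as written: contributes x
(2) reversed: +134.1 kJ/mol
+171.4 = (+134.1) + x
x = (+171.4 − (+134.1)) / (1) = 37.3 kJ/mol

delta H = 37.3 kJ/mol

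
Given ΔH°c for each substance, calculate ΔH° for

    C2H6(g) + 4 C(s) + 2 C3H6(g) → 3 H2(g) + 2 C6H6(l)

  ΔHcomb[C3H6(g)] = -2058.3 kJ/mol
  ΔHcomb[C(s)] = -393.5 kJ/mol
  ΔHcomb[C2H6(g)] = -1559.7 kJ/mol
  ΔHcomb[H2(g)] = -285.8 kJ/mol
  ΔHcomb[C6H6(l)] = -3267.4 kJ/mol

ΔH° = 141.9 kJ/mol

Using ΔH = Σ nΔHc°(reactants) − Σ nΔHc°(products):
= [1·(-1559.7) + 4·(-393.5) + 2·(-2058.3)] − [3·(-285.8) + 2·(-3267.4)]
= 141.9 kJ/mol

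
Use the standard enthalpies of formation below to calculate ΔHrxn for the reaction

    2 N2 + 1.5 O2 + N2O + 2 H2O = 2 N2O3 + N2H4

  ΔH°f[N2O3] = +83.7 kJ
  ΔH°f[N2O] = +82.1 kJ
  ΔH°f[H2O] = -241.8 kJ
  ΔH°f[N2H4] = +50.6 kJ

ΔHrxn = 619.5 kJ

Products: 2·(+83.7) + 1·(+50.6) = +218.0
Reactants: 2·(+0.0) + 3/2·(+0.0) + 1·(+82.1) + 2·(-241.8) = -401.5
ΔHrxn = (+218.0) − (-401.5) = 619.5 kJ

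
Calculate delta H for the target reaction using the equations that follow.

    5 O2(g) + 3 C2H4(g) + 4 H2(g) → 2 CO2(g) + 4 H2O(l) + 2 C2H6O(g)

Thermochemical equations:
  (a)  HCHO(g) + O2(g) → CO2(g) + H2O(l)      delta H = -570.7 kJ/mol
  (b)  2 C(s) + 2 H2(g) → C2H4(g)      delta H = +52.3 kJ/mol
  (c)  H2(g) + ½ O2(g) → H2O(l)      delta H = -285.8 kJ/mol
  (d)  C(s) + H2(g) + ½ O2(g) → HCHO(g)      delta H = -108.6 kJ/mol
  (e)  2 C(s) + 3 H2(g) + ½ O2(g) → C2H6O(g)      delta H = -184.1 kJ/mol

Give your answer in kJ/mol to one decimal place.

(a) × 2 (×2 to match 2 CO2(g) in the target): (2)·(-570.7) = -1141.4 kJ/mol
(b) reversed and × 3 (reverse to put C2H4(g) on the reactant side; ×3 to match 3 C2H4(g) in the target): (-3)·(+52.3) = -156.9 kJ/mol
(c) × 2: (2)·(-285.8) = -571.6 kJ/mol
(d) × 2: (2)·(-108.6) = -217.2 kJ/mol
(e) × 2 (×2 to match 2 C2H6O(g) in the target): (2)·(-184.1) = -368.2 kJ/mol
Combining the equations, delta H = (2)·(-570.7) + (-3)·(+52.3) + (2)·(-285.8) + (2)·(-108.6) + (2)·(-184.1) = -2455.3 kJ/mol

delta H = -2455.3 kJ/mol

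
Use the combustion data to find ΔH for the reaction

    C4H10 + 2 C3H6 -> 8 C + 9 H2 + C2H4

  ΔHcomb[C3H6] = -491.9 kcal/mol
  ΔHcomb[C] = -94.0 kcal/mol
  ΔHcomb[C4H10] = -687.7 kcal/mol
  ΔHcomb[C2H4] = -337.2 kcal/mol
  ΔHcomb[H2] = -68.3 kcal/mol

ΔH = 32.4 kcal/mol

Using ΔH = Σ nΔHc°(reactants) − Σ nΔHc°(products):
= [1·(-687.7) + 2·(-491.9)] − [8·(-94.0) + 9·(-68.3) + 1·(-337.2)]
= 32.4 kcal/mol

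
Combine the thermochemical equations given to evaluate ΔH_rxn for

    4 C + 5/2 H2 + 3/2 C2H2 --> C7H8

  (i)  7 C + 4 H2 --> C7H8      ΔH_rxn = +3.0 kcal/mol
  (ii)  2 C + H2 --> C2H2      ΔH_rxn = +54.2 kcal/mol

ΔH_rxn = -78.3 kcal/mol

(i) as written (C7H8 already on the product side): +3.0 kcal/mol
(ii) reversed and × 3/2 (reverse to put C2H2 on the reactant side; ×3/2 to match 3/2 C2H2 in the target): (-3/2)·(+54.2) = -81.3 kcal/mol
ΔH_rxn = (+3.0) + (-81.3) = -78.3 kcal/mol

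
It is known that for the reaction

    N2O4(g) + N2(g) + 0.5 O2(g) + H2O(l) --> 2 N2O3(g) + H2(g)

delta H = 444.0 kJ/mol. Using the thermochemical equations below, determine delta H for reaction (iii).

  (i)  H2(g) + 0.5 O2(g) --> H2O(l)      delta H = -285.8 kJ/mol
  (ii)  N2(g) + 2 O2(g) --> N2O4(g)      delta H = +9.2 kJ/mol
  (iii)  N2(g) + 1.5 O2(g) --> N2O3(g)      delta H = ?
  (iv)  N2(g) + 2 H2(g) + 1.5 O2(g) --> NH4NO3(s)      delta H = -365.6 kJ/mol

delta H = 83.7 kJ/mol

(i) reversed: +285.8 kJ/mol
(ii) reversed: -9.2 kJ/mol
(iii) × 2: contributes 2·x
(iv): not needed.
+444.0 = (+285.8) + (-9.2) + 2·x
x = (+444.0 − (+276.6)) / (2) = 83.7 kJ/mol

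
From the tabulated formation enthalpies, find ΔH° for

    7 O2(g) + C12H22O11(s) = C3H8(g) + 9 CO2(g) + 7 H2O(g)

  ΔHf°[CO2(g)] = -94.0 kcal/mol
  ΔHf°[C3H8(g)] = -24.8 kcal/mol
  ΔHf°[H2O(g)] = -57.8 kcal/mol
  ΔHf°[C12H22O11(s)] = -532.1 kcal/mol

Products: 1·(-24.8) + 9·(-94.0) + 7·(-57.8) = -1275.4
Reactants: 7·(+0.0) + 1·(-532.1) = -532.1
ΔH° = (-1275.4) − (-532.1) = -743.3 kcal/mol

ΔH° = -743.3 kcal/mol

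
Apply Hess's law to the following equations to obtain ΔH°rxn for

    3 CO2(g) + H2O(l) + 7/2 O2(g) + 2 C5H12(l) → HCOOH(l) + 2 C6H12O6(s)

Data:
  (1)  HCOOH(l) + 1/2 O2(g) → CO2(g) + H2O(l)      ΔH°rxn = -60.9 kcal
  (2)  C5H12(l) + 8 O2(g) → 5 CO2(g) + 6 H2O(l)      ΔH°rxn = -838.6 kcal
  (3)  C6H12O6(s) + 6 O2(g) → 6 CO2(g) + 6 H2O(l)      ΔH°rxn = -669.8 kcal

(1) reversed: +60.9 kcal
(2) × 2: (2)·(-838.6) = -1677.2 kcal
(3) reversed and × 2: (-2)·(-669.8) = +1339.6 kcal
Since enthalpy is a state function, ΔH°rxn = (-1)·(-60.9) + (2)·(-838.6) + (-2)·(-669.8) = -276.7 kcal

ΔH°rxn = -276.7 kcal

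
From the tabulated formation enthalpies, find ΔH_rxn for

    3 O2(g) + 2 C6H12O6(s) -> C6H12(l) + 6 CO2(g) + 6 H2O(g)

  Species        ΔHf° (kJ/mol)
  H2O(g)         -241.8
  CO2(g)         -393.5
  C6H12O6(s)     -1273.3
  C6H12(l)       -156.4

ΔH_rxn = -1421.6 kJ/mol

Products: 1·(-156.4) + 6·(-393.5) + 6·(-241.8) = -3968.2
Reactants: 3·(+0.0) + 2·(-1273.3) = -2546.6
ΔH_rxn = (-3968.2) − (-2546.6) = -1421.6 kJ/mol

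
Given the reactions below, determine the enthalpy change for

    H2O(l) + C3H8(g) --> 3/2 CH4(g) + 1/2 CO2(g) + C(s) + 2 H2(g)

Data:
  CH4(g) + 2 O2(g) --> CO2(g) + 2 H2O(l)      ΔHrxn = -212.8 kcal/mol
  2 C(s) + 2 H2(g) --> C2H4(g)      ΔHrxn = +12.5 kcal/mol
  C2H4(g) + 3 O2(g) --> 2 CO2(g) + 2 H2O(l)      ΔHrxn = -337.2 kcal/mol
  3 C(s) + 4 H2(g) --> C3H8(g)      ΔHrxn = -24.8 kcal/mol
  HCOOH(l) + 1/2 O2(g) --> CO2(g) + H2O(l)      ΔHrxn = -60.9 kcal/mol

equation 1 reversed and × 3/2: (-3/2)·(-212.8) = +319.2 kcal/mol
equation 2 as written: +12.5 kcal/mol
equation 3 as written: -337.2 kcal/mol
equation 4 reversed: +24.8 kcal/mol
equation 5: not needed.
ΔHrxn = (+319.2) + (+12.5) + (-337.2) + (+24.8) = 19.3 kcal/mol

ΔHrxn = 19.3 kcal/mol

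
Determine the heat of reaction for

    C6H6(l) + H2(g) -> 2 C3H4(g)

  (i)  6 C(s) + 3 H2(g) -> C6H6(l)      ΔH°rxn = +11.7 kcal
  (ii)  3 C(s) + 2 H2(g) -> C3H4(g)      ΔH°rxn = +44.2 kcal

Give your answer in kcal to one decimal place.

(i) reversed (C6H6(l) must end up as a reactant): -11.7 kcal
(ii) × 2 (×2 to match 2 C3H4(g) in the target): (2)·(+44.2) = +88.4 kcal
ΔH°rxn = (-1)·(+11.7) + (2)·(+44.2) = 76.7 kcal

ΔH°rxn = 76.7 kcal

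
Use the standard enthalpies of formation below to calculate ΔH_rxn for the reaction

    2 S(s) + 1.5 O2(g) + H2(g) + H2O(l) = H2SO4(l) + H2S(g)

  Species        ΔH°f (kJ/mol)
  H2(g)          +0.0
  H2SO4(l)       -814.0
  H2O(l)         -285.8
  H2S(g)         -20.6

Products: 1·(-814.0) + 1·(-20.6) = -834.6
Reactants: 2·(+0.0) + 3/2·(+0.0) + 1·(+0.0) + 1·(-285.8) = -285.8
ΔH_rxn = (-834.6) − (-285.8) = -548.8 kJ/mol

ΔH_rxn = -548.8 kJ/mol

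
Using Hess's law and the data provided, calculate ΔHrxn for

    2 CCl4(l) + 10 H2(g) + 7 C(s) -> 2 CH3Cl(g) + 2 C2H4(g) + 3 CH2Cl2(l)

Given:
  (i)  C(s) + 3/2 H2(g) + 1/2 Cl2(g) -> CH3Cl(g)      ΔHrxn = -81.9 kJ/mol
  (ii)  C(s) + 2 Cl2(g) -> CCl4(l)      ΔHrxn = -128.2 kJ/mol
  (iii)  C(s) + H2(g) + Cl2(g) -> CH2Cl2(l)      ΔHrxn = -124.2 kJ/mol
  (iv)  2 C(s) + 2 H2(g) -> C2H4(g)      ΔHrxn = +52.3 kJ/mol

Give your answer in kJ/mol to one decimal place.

(i) × 2 (×2 to match 2 CH3Cl(g) in the target): (2)·(-81.9) = -163.8 kJ/mol
(ii) reversed and × 2 (CCl4(l) must end up as a reactant; scale by 2 for the 2 CCl4(l)): (-2)·(-128.2) = +256.4 kJ/mol
(iii) × 3 (scale by 3 for the 3 CH2Cl2(l)): (3)·(-124.2) = -372.6 kJ/mol
(iv) × 2 (×2 to match 2 C2H4(g) in the target): (2)·(+52.3) = +104.6 kJ/mol
ΔHrxn = (-163.8) + (+256.4) + (-372.6) + (+104.6) = -175.4 kJ/mol

ΔHrxn = -175.4 kJ/mol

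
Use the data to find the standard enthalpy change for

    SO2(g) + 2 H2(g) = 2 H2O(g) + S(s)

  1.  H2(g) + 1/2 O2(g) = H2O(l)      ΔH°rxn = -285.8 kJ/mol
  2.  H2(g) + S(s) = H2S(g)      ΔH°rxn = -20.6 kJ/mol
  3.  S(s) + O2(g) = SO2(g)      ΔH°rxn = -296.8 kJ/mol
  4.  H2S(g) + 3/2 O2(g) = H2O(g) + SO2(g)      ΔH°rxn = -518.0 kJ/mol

ΔH°rxn = -186.8 kJ/mol

eq. 1: not needed.
eq. 2 × 2: (2)·(-20.6) = -41.2 kJ/mol
eq. 3 reversed and × 3: (-3)·(-296.8) = +890.4 kJ/mol
eq. 4 × 2: (2)·(-518.0) = -1036.0 kJ/mol
Summing the manipulated equations, ΔH°rxn = (-41.2) + (+890.4) + (-1036.0) = -186.8 kJ/mol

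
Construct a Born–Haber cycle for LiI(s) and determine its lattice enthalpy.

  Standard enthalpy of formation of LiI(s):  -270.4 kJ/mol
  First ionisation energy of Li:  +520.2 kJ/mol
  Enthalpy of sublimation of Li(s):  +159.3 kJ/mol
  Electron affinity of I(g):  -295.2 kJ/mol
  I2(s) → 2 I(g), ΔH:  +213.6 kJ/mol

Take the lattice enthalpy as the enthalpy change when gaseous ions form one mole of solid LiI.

U = -761.5 kJ/mol

ΔHf° = 1·ΔHsub + 1·(ΣIE) + 1/2·D(I2) + 1·EA + U
-270.4 = 1·(+159.3) + 1·(+520.2) + 1/2·(+213.6) + 1·(-295.2) + U
U = -270.4 − (+491.1) = -761.5 kJ/mol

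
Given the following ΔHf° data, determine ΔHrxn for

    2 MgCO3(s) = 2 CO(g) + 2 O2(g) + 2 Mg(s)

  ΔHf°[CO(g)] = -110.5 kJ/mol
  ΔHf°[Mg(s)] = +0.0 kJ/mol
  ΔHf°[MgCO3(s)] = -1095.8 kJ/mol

ΔHrxn = 1970.6 kJ/mol

ΔH°rxn = Σ nΔHf°(products) − Σ nΔHf°(reactants).
Products: 2·(-110.5) + 2·(+0.0) + 2·(+0.0) = -221.0
Reactants: 2·(-1095.8) = -2191.6
ΔHrxn = (-221.0) − (-2191.6) = 1970.6 kJ/mol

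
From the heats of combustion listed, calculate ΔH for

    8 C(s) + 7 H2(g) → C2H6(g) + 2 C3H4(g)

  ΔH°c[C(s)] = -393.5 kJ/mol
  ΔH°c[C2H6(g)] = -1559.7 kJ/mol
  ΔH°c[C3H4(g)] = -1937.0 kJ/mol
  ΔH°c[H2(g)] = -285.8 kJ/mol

ΔH = 285.1 kJ/mol

Using ΔH = Σ nΔHc°(reactants) − Σ nΔHc°(products):
= [8·(-393.5) + 7·(-285.8)] − [1·(-1559.7) + 2·(-1937.0)]
= 285.1 kJ/mol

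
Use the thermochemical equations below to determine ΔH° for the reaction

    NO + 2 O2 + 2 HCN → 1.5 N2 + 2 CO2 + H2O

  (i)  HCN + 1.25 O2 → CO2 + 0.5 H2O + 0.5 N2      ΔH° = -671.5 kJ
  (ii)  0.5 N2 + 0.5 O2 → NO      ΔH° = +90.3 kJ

(i) × 2 (×2 to match 2 HCN in the target): (2)·(-671.5) = -1343.0 kJ
(ii) reversed (reverse to put NO on the reactant side): -90.3 kJ
ΔH° = (-1343.0) + (-90.3) = -1433.3 kJ

ΔH° = -1433.3 kJ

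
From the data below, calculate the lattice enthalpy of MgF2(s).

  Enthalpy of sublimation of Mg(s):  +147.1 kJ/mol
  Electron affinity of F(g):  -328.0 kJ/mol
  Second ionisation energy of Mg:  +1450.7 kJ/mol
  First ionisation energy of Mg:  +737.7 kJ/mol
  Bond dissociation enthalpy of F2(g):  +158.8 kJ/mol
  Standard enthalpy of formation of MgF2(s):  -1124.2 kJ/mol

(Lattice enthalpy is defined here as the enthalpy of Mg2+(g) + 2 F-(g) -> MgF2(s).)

ΔHf° = 1·ΔHsub + 1·(ΣIE) + 1·D(F2) + 2·EA + U
-1124.2 = 1·(+147.1) + 1·(+2188.4) + 1·(+158.8) + 2·(-328.0) + U
U = -1124.2 − (+1838.3) = -2962.5 kJ/mol

U = -2962.5 kJ/mol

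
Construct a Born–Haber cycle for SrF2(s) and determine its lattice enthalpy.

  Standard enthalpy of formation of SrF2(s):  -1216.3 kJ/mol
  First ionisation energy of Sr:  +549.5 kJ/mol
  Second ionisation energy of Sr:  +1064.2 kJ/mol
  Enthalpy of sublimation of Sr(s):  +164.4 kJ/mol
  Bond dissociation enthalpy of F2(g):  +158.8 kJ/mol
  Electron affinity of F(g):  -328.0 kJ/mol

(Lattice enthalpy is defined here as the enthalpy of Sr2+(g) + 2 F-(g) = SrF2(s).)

U = -2497.2 kJ/mol

ΔHf° = 1·ΔHsub + 1·(ΣIE) + 1·D(F2) + 2·EA + U
-1216.3 = 1·(+164.4) + 1·(+1613.7) + 1·(+158.8) + 2·(-328.0) + U
U = -1216.3 − (+1280.9) = -2497.2 kJ/mol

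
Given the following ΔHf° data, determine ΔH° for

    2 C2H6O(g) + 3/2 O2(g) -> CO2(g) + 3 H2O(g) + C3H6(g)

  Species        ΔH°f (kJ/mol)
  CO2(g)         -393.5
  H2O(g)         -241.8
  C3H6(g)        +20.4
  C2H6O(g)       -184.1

ΔH° = -730.3 kJ/mol

ΔH°rxn = Σ nΔHf°(products) − Σ nΔHf°(reactants).
Products: 1·(-393.5) + 3·(-241.8) + 1·(+20.4) = -1098.5
Reactants: 2·(-184.1) + 3/2·(+0.0) = -368.2
ΔH° = (-1098.5) − (-368.2) = -730.3 kJ/mol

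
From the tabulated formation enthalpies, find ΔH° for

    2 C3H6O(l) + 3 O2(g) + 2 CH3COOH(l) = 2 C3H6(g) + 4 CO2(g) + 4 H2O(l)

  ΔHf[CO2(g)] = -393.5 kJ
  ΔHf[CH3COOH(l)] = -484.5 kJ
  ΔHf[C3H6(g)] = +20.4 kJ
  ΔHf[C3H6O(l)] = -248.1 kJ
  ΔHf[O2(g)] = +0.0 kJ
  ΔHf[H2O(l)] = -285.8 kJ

ΔH°rxn = Σ nΔHf°(products) − Σ nΔHf°(reactants).
Products: 2·(+20.4) + 4·(-393.5) + 4·(-285.8) = -2676.4
Reactants: 2·(-248.1) + 3·(+0.0) + 2·(-484.5) = -1465.2
ΔH° = (-2676.4) − (-1465.2) = -1211.2 kJ

ΔH° = -1211.2 kJ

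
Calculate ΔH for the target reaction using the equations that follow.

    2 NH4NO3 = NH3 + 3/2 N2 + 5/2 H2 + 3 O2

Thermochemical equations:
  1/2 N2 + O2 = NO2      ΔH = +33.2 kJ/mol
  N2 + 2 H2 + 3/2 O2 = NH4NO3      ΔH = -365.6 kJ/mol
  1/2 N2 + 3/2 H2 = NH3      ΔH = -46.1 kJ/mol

equation 1: not needed.
equation 2 reversed and × 2: (-2)·(-365.6) = +731.2 kJ/mol
equation 3 as written: -46.1 kJ/mol
ΔH = (+731.2) + (-46.1) = 685.1 kJ/mol

ΔH = 685.1 kJ/mol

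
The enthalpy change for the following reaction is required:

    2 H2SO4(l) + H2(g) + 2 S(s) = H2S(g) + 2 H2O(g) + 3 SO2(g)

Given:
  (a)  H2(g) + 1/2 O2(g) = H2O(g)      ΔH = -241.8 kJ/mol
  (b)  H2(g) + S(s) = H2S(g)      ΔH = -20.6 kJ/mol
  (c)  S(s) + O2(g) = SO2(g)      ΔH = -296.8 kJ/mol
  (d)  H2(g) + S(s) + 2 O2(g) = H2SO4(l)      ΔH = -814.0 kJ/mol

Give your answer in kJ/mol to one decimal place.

ΔH = 233.4 kJ/mol

(a) × 2: (2)·(-241.8) = -483.6 kJ/mol
(b) as written: -20.6 kJ/mol
(c) × 3: (3)·(-296.8) = -890.4 kJ/mol
(d) reversed and × 2: (-2)·(-814.0) = +1628.0 kJ/mol
ΔH = (2)·(-241.8) + (1)·(-20.6) + (3)·(-296.8) + (-2)·(-814.0) = 233.4 kJ/mol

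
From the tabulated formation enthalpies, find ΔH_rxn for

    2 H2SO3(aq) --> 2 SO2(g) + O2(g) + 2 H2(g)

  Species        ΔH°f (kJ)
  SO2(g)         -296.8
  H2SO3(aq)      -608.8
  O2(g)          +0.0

ΔH°rxn = Σ nΔHf°(products) − Σ nΔHf°(reactants).
Products: 2·(-296.8) + 1·(+0.0) + 2·(+0.0) = -593.6
Reactants: 2·(-608.8) = -1217.6
ΔH_rxn = (-593.6) − (-1217.6) = 624.0 kJ

ΔH_rxn = 624.0 kJ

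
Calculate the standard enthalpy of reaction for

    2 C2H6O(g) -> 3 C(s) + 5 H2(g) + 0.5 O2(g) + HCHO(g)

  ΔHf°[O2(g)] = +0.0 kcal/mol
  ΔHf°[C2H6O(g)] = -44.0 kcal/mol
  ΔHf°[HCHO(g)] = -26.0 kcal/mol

ΔHrxn = 62.0 kcal/mol

ΔH°rxn = Σ nΔHf°(products) − Σ nΔHf°(reactants).
Products: 3·(+0.0) + 5·(+0.0) + 1/2·(+0.0) + 1·(-26.0) = -26.0
Reactants: 2·(-44.0) = -88.0
ΔHrxn = (-26.0) − (-88.0) = 62.0 kcal/mol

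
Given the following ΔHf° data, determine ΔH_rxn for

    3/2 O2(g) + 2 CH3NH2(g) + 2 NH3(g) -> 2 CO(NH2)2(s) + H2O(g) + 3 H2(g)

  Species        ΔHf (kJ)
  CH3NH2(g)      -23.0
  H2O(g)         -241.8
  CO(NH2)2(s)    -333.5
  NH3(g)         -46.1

Products: 2·(-333.5) + 1·(-241.8) + 3·(+0.0) = -908.8
Reactants: 3/2·(+0.0) + 2·(-23.0) + 2·(-46.1) = -138.2
ΔH_rxn = (-908.8) − (-138.2) = -770.6 kJ

ΔH_rxn = -770.6 kJ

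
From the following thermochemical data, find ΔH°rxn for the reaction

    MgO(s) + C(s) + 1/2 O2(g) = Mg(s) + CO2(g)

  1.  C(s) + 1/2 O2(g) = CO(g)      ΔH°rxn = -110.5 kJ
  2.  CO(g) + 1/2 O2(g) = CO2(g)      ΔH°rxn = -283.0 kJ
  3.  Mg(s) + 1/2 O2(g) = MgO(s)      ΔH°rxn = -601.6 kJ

ΔH°rxn = 208.1 kJ

eq. 1 as written (C(s) already on the reactant side): -110.5 kJ
eq. 2 as written (CO2(g) already on the product side): -283.0 kJ
eq. 3 reversed (MgO(s) must end up as a reactant): +601.6 kJ
Combining the equations, ΔH°rxn = (-110.5) + (-283.0) + (+601.6) = 208.1 kJ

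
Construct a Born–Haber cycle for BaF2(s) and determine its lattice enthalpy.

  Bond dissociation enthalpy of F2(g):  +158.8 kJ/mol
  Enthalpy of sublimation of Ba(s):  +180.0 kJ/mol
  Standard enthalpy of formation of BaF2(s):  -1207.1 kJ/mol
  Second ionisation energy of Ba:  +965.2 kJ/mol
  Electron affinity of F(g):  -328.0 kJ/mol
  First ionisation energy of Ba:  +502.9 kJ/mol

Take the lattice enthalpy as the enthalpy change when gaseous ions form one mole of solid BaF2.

ΔHf° = 1·ΔHsub + 1·(ΣIE) + 1·D(F2) + 2·EA + U
-1207.1 = 1·(+180.0) + 1·(+1468.1) + 1·(+158.8) + 2·(-328.0) + U
U = -1207.1 − (+1150.9) = -2358.0 kJ/mol

U = -2358.0 kJ/mol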